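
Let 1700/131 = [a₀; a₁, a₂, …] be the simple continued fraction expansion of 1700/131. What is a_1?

Apply division with remainder until the remainder is 0:
1700 = 12·131 + 128, so a_0 = 12
131 = 1·128 + 3, so a_1 = 1

1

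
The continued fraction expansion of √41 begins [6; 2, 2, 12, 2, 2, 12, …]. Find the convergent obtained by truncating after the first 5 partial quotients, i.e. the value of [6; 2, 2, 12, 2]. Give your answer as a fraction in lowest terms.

826/129

a_0 = 6: 6/1
a_1 = 2: 13/2
a_2 = 2: 32/5
a_3 = 12: 397/62
a_4 = 2: 826/129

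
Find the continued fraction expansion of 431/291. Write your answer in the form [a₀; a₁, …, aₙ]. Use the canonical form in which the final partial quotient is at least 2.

[1; 2, 12, 1, 2, 1, 2]

431 = 1·291 + 140, so a_0 = 1
291 = 2·140 + 11, so a_1 = 2
140 = 12·11 + 8, so a_2 = 12
11 = 1·8 + 3, so a_3 = 1
8 = 2·3 + 2, so a_4 = 2
3 = 1·2 + 1, so a_5 = 1
2 = 2·1 + 0, so a_6 = 2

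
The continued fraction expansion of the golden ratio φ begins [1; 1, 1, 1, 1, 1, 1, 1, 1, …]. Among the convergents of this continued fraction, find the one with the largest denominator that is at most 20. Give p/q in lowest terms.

a_0 = 1: 1/1  (≤ bound)
a_1 = 1: 2/1  (≤ bound)
a_2 = 1: 3/2  (≤ bound)
a_3 = 1: 5/3  (≤ bound)
a_4 = 1: 8/5  (≤ bound)
a_5 = 1: 13/8  (≤ bound)
a_6 = 1: 21/13  (≤ bound)
a_7 = 1: 34/21  (> 20, stop)

21/13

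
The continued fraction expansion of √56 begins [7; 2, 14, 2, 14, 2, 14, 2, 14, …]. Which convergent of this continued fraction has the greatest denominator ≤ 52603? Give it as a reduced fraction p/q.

a_0 = 7: 7/1  (≤ bound)
a_1 = 2: 15/2  (≤ bound)
a_2 = 14: 217/29  (≤ bound)
a_3 = 2: 449/60  (≤ bound)
a_4 = 14: 6503/869  (≤ bound)
a_5 = 2: 13455/1798  (≤ bound)
a_6 = 14: 194873/26041  (≤ bound)
a_7 = 2: 403201/53880  (> 52603, stop)

194873/26041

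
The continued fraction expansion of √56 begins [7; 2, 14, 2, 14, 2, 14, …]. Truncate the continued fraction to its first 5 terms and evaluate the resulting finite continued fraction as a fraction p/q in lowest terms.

6503/869

a_0 = 7: 7/1
a_1 = 2: 15/2
a_2 = 14: 217/29
a_3 = 2: 449/60
a_4 = 14: 6503/869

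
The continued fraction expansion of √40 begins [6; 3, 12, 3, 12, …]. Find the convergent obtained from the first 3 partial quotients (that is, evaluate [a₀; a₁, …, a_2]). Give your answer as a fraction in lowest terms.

Start with 12.
3 + 1/(12/1) = 3 + 1/12 = 37/12
6 + 1/(37/12) = 6 + 12/37 = 234/37

234/37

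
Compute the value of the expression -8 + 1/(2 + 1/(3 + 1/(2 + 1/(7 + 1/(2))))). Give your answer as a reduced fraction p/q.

Starting at the tail and folding back:
Start with 2.
7 + 1/(2/1) = 7 + 1/2 = 15/2
2 + 1/(15/2) = 2 + 2/15 = 32/15
3 + 1/(32/15) = 3 + 15/32 = 111/32
2 + 1/(111/32) = 2 + 32/111 = 254/111
-8 + 1/(254/111) = -8 + 111/254 = -1921/254

-1921/254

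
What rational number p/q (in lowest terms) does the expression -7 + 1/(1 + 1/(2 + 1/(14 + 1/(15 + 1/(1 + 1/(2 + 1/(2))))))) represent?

Start with 2.
2 + 1/(2/1) = 2 + 1/2 = 5/2
1 + 1/(5/2) = 1 + 2/5 = 7/5
15 + 1/(7/5) = 15 + 5/7 = 110/7
14 + 1/(110/7) = 14 + 7/110 = 1547/110
2 + 1/(1547/110) = 2 + 110/1547 = 3204/1547
1 + 1/(3204/1547) = 1 + 1547/3204 = 4751/3204
-7 + 1/(4751/3204) = -7 + 3204/4751 = -30053/4751

-30053/4751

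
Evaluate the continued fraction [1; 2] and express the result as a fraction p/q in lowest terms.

3/2

Use the convergent recurrence hₖ = aₖ·hₖ₋₁ + hₖ₋₂ (and likewise for the denominators kₖ):
a_0 = 1: 1/1
a_1 = 2: 3/2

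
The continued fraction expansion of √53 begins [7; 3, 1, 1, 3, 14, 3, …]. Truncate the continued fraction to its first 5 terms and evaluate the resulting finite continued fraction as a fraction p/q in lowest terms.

182/25

Compute successive convergents:
a_0 = 7: 7/1
a_1 = 3: 22/3
a_2 = 1: 29/4
a_3 = 1: 51/7
a_4 = 3: 182/25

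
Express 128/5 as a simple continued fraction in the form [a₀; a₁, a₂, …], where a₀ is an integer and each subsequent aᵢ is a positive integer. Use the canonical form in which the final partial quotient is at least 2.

⌊128/5⌋ = 25, remainder 3
⌊5/3⌋ = 1, remainder 2
⌊3/2⌋ = 1, remainder 1
⌊2/1⌋ = 2, remainder 0

[25; 1, 1, 2]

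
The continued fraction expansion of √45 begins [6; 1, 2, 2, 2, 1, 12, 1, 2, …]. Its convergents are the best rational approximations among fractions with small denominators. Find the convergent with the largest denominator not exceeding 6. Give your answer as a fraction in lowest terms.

a_0 = 6: 6/1  (≤ bound)
a_1 = 1: 7/1  (≤ bound)
a_2 = 2: 20/3  (≤ bound)
a_3 = 2: 47/7  (> 6, stop)

20/3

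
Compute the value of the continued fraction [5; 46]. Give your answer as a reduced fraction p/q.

a_0 = 5: 5/1
a_1 = 46: 231/46

231/46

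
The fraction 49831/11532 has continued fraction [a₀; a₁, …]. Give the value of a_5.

49831 = 4·11532 + 3703, so a_0 = 4
11532 = 3·3703 + 423, so a_1 = 3
3703 = 8·423 + 319, so a_2 = 8
423 = 1·319 + 104, so a_3 = 1
319 = 3·104 + 7, so a_4 = 3
104 = 14·7 + 6, so a_5 = 14

14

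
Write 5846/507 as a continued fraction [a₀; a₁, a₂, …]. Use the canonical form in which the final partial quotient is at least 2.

5846 ÷ 507 → quotient 11, remainder 269
507 ÷ 269 → quotient 1, remainder 238
269 ÷ 238 → quotient 1, remainder 31
238 ÷ 31 → quotient 7, remainder 21
31 ÷ 21 → quotient 1, remainder 10
21 ÷ 10 → quotient 2, remainder 1
10 ÷ 1 → quotient 10, remainder 0

[11; 1, 1, 7, 1, 2, 10]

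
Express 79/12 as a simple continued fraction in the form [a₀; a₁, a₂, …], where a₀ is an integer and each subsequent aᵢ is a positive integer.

[6; 1, 1, 2, 2]

79 = 6·12 + 7, so a_0 = 6
12 = 1·7 + 5, so a_1 = 1
7 = 1·5 + 2, so a_2 = 1
5 = 2·2 + 1, so a_3 = 2
2 = 2·1 + 0, so a_4 = 2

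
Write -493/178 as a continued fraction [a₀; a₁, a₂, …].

[-3; 4, 2, 1, 13]

Run the Euclidean algorithm, recording each quotient:
⌊-493/178⌋ = -3, remainder 41
⌊178/41⌋ = 4, remainder 14
⌊41/14⌋ = 2, remainder 13
⌊14/13⌋ = 1, remainder 1
⌊13/1⌋ = 13, remainder 0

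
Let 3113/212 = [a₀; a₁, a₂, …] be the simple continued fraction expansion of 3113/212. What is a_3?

Run the Euclidean algorithm, recording each quotient:
3113 = 14·212 + 145, so a_0 = 14
212 = 1·145 + 67, so a_1 = 1
145 = 2·67 + 11, so a_2 = 2
67 = 6·11 + 1, so a_3 = 6

6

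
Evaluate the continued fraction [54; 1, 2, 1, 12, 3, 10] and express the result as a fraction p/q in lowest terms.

a_0 = 54: 54/1
a_1 = 1: 55/1
a_2 = 2: 164/3
a_3 = 1: 219/4
a_4 = 12: 2792/51
a_5 = 3: 8595/157
a_6 = 10: 88742/1621

88742/1621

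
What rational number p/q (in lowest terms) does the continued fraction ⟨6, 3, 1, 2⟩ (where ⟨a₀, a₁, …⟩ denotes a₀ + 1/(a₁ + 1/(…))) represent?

Work from the innermost term outward:
Start with 2.
1 + 1/(2/1) = 1 + 1/2 = 3/2
3 + 1/(3/2) = 3 + 2/3 = 11/3
6 + 1/(11/3) = 6 + 3/11 = 69/11

69/11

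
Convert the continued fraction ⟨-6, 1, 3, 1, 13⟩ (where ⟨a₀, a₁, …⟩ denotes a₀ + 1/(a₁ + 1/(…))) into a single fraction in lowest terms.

Start with 13.
1 + 1/(13/1) = 1 + 1/13 = 14/13
3 + 1/(14/13) = 3 + 13/14 = 55/14
1 + 1/(55/14) = 1 + 14/55 = 69/55
-6 + 1/(69/55) = -6 + 55/69 = -359/69

-359/69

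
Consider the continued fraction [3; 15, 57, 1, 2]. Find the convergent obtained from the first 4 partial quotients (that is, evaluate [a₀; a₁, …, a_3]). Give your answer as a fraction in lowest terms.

2671/871

a_0 = 3: 3/1
a_1 = 15: 46/15
a_2 = 57: 2625/856
a_3 = 1: 2671/871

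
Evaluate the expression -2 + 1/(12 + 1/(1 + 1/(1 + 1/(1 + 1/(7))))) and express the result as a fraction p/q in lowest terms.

Start with 7.
1 + 1/(7/1) = 1 + 1/7 = 8/7
1 + 1/(8/7) = 1 + 7/8 = 15/8
1 + 1/(15/8) = 1 + 8/15 = 23/15
12 + 1/(23/15) = 12 + 15/23 = 291/23
-2 + 1/(291/23) = -2 + 23/291 = -559/291

-559/291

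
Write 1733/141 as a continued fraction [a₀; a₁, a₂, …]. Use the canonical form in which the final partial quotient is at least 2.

1733 ÷ 141 → quotient 12, remainder 41
141 ÷ 41 → quotient 3, remainder 18
41 ÷ 18 → quotient 2, remainder 5
18 ÷ 5 → quotient 3, remainder 3
5 ÷ 3 → quotient 1, remainder 2
3 ÷ 2 → quotient 1, remainder 1
2 ÷ 1 → quotient 2, remainder 0

[12; 3, 2, 3, 1, 1, 2]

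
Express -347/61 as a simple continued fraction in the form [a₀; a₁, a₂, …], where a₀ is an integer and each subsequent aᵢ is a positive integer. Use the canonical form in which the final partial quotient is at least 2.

Repeatedly divide and take the remainder:
⌊-347/61⌋ = -6, remainder 19
⌊61/19⌋ = 3, remainder 4
⌊19/4⌋ = 4, remainder 3
⌊4/3⌋ = 1, remainder 1
⌊3/1⌋ = 3, remainder 0

[-6; 3, 4, 1, 3]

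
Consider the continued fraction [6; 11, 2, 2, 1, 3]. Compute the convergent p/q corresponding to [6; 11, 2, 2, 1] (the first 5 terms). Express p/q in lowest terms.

a_0 = 6: 6/1
a_1 = 11: 67/11
a_2 = 2: 140/23
a_3 = 2: 347/57
a_4 = 1: 487/80

487/80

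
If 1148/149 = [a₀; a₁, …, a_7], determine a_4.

Apply division with remainder until the remainder is 0:
1148 ÷ 149 → quotient 7, remainder 105
149 ÷ 105 → quotient 1, remainder 44
105 ÷ 44 → quotient 2, remainder 17
44 ÷ 17 → quotient 2, remainder 10
17 ÷ 10 → quotient 1, remainder 7

1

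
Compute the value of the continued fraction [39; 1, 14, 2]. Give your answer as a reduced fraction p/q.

Compute successive convergents:
a_0 = 39: 39/1
a_1 = 1: 40/1
a_2 = 14: 599/15
a_3 = 2: 1238/31

1238/31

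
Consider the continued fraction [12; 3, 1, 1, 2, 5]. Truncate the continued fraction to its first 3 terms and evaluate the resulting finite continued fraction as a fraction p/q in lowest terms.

49/4

Work from the innermost term outward:
Start with 1.
3 + 1/(1/1) = 3 + 1/1 = 4/1
12 + 1/(4/1) = 12 + 1/4 = 49/4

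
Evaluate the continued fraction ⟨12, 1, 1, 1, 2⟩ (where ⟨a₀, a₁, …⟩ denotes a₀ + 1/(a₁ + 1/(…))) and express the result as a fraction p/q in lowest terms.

Start with 2.
1 + 1/(2/1) = 1 + 1/2 = 3/2
1 + 1/(3/2) = 1 + 2/3 = 5/3
1 + 1/(5/3) = 1 + 3/5 = 8/5
12 + 1/(8/5) = 12 + 5/8 = 101/8

101/8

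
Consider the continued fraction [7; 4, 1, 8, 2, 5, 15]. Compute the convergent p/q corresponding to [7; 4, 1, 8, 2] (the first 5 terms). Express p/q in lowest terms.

670/93

Collapse the nested fraction from the inside out:
Start with 2.
8 + 1/(2/1) = 8 + 1/2 = 17/2
1 + 1/(17/2) = 1 + 2/17 = 19/17
4 + 1/(19/17) = 4 + 17/19 = 93/19
7 + 1/(93/19) = 7 + 19/93 = 670/93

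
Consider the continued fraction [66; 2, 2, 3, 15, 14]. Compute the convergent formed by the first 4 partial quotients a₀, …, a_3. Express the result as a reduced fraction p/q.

1129/17

Use the convergent recurrence hₖ = aₖ·hₖ₋₁ + hₖ₋₂ (and likewise for the denominators kₖ):
a_0 = 66: 66/1
a_1 = 2: 133/2
a_2 = 2: 332/5
a_3 = 3: 1129/17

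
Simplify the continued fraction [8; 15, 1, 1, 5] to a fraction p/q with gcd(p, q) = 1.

Start with 5.
1 + 1/(5/1) = 1 + 1/5 = 6/5
1 + 1/(6/5) = 1 + 5/6 = 11/6
15 + 1/(11/6) = 15 + 6/11 = 171/11
8 + 1/(171/11) = 8 + 11/171 = 1379/171

1379/171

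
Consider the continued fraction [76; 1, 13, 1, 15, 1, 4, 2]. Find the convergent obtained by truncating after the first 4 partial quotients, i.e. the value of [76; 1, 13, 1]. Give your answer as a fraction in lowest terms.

Start with 1.
13 + 1/(1/1) = 13 + 1/1 = 14/1
1 + 1/(14/1) = 1 + 1/14 = 15/14
76 + 1/(15/14) = 76 + 14/15 = 1154/15

1154/15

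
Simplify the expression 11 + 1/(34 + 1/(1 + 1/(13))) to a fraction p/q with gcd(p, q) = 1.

5393/489

Build up convergents one term at a time:
a_0 = 11: 11/1
a_1 = 34: 375/34
a_2 = 1: 386/35
a_3 = 13: 5393/489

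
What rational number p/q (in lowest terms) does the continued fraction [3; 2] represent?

Start with 2.
3 + 1/(2/1) = 3 + 1/2 = 7/2

7/2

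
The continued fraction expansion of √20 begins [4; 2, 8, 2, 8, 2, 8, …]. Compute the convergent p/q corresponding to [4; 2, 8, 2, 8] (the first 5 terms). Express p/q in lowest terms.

Use the convergent recurrence hₖ = aₖ·hₖ₋₁ + hₖ₋₂ (and likewise for the denominators kₖ):
a_0 = 4: 4/1
a_1 = 2: 9/2
a_2 = 8: 76/17
a_3 = 2: 161/36
a_4 = 8: 1364/305

1364/305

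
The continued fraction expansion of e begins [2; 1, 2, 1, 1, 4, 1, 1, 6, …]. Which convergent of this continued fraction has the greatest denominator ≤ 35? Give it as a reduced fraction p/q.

List convergents until the denominator exceeds the bound:
a_0 = 2: 2/1  (≤ bound)
a_1 = 1: 3/1  (≤ bound)
a_2 = 2: 8/3  (≤ bound)
a_3 = 1: 11/4  (≤ bound)
a_4 = 1: 19/7  (≤ bound)
a_5 = 4: 87/32  (≤ bound)
a_6 = 1: 106/39  (> 35, stop)

87/32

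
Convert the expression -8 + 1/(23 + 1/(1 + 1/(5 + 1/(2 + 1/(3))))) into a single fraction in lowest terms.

Compute successive convergents:
a_0 = -8: -8/1
a_1 = 23: -183/23
a_2 = 1: -191/24
a_3 = 5: -1138/143
a_4 = 2: -2467/310
a_5 = 3: -8539/1073

-8539/1073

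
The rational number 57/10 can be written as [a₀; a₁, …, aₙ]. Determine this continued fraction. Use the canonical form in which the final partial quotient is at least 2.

57 ÷ 10 → quotient 5, remainder 7
10 ÷ 7 → quotient 1, remainder 3
7 ÷ 3 → quotient 2, remainder 1
3 ÷ 1 → quotient 3, remainder 0

[5; 1, 2, 3]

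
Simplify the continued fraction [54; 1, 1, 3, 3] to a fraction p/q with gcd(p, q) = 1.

1255/23

Compute successive convergents:
a_0 = 54: 54/1
a_1 = 1: 55/1
a_2 = 1: 109/2
a_3 = 3: 382/7
a_4 = 3: 1255/23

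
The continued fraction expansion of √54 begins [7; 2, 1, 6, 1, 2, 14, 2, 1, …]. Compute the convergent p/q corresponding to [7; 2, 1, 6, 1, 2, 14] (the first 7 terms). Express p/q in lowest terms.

6959/947

a_0 = 7: 7/1
a_1 = 2: 15/2
a_2 = 1: 22/3
a_3 = 6: 147/20
a_4 = 1: 169/23
a_5 = 2: 485/66
a_6 = 14: 6959/947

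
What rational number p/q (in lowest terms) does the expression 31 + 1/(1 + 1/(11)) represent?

383/12

a_0 = 31: 31/1
a_1 = 1: 32/1
a_2 = 11: 383/12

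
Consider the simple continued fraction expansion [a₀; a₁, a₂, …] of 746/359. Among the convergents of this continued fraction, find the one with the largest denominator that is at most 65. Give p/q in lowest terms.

List convergents until the denominator exceeds the bound:
a_0 = 2: 2/1  (≤ bound)
a_1 = 12: 25/12  (≤ bound)
a_2 = 1: 27/13  (≤ bound)
a_3 = 4: 133/64  (≤ bound)
a_4 = 1: 160/77  (> 65, stop)

133/64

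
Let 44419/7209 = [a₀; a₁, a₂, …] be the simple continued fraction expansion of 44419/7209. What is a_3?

44419 ÷ 7209 → quotient 6, remainder 1165
7209 ÷ 1165 → quotient 6, remainder 219
1165 ÷ 219 → quotient 5, remainder 70
219 ÷ 70 → quotient 3, remainder 9

3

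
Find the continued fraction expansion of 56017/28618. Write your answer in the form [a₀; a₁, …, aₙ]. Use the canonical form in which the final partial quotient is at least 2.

[1; 1, 22, 2, 10, 5, 5, 2]

⌊56017/28618⌋ = 1, remainder 27399
⌊28618/27399⌋ = 1, remainder 1219
⌊27399/1219⌋ = 22, remainder 581
⌊1219/581⌋ = 2, remainder 57
⌊581/57⌋ = 10, remainder 11
⌊57/11⌋ = 5, remainder 2
⌊11/2⌋ = 5, remainder 1
⌊2/1⌋ = 2, remainder 0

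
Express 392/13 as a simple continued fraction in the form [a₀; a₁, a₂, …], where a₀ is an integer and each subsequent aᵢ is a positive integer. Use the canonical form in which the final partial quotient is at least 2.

[30; 6, 2]

392 = 30·13 + 2, so a_0 = 30
13 = 6·2 + 1, so a_1 = 6
2 = 2·1 + 0, so a_2 = 2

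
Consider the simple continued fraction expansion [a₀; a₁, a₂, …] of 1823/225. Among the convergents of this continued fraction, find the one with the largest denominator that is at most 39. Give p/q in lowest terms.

List convergents until the denominator exceeds the bound:
a_0 = 8: 8/1  (≤ bound)
a_1 = 9: 73/9  (≤ bound)
a_2 = 1: 81/10  (≤ bound)
a_3 = 3: 316/39  (≤ bound)
a_4 = 1: 397/49  (> 39, stop)

316/39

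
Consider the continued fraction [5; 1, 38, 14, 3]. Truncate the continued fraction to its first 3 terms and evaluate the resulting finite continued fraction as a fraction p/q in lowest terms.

Start with 38.
1 + 1/(38/1) = 1 + 1/38 = 39/38
5 + 1/(39/38) = 5 + 38/39 = 233/39

233/39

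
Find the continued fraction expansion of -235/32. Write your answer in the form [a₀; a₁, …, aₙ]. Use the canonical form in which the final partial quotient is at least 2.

Repeatedly divide and take the remainder:
-235 ÷ 32 → quotient -8, remainder 21
32 ÷ 21 → quotient 1, remainder 11
21 ÷ 11 → quotient 1, remainder 10
11 ÷ 10 → quotient 1, remainder 1
10 ÷ 1 → quotient 10, remainder 0

[-8; 1, 1, 1, 10]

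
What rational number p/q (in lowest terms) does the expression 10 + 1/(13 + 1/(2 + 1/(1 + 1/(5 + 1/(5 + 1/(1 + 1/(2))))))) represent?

Start with 2.
1 + 1/(2/1) = 1 + 1/2 = 3/2
5 + 1/(3/2) = 5 + 2/3 = 17/3
5 + 1/(17/3) = 5 + 3/17 = 88/17
1 + 1/(88/17) = 1 + 17/88 = 105/88
2 + 1/(105/88) = 2 + 88/105 = 298/105
13 + 1/(298/105) = 13 + 105/298 = 3979/298
10 + 1/(3979/298) = 10 + 298/3979 = 40088/3979

40088/3979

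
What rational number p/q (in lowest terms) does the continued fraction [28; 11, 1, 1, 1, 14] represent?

14408/513

Use the convergent recurrence hₖ = aₖ·hₖ₋₁ + hₖ₋₂ (and likewise for the denominators kₖ):
a_0 = 28: 28/1
a_1 = 11: 309/11
a_2 = 1: 337/12
a_3 = 1: 646/23
a_4 = 1: 983/35
a_5 = 14: 14408/513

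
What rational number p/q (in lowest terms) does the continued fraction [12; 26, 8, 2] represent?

5345/444

a_0 = 12: 12/1
a_1 = 26: 313/26
a_2 = 8: 2516/209
a_3 = 2: 5345/444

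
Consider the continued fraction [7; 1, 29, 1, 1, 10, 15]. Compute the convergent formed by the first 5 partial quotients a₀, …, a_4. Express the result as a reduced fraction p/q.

Start with 1.
1 + 1/(1/1) = 1 + 1/1 = 2/1
29 + 1/(2/1) = 29 + 1/2 = 59/2
1 + 1/(59/2) = 1 + 2/59 = 61/59
7 + 1/(61/59) = 7 + 59/61 = 486/61

486/61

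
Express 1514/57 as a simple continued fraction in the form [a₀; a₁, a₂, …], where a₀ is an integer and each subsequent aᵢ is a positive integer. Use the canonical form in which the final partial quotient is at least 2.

⌊1514/57⌋ = 26, remainder 32
⌊57/32⌋ = 1, remainder 25
⌊32/25⌋ = 1, remainder 7
⌊25/7⌋ = 3, remainder 4
⌊7/4⌋ = 1, remainder 3
⌊4/3⌋ = 1, remainder 1
⌊3/1⌋ = 3, remainder 0

[26; 1, 1, 3, 1, 1, 3]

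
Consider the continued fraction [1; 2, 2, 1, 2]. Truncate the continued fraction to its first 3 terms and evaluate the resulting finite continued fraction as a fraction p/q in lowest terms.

a_0 = 1: 1/1
a_1 = 2: 3/2
a_2 = 2: 7/5

7/5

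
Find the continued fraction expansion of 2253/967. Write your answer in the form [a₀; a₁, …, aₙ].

[2; 3, 31, 1, 9]

Run the Euclidean algorithm, recording each quotient:
2253 = 2·967 + 319, so a_0 = 2
967 = 3·319 + 10, so a_1 = 3
319 = 31·10 + 9, so a_2 = 31
10 = 1·9 + 1, so a_3 = 1
9 = 9·1 + 0, so a_4 = 9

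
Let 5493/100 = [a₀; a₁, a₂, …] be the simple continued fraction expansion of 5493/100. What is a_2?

13

Apply division with remainder until the remainder is 0:
5493 = 54·100 + 93, so a_0 = 54
100 = 1·93 + 7, so a_1 = 1
93 = 13·7 + 2, so a_2 = 13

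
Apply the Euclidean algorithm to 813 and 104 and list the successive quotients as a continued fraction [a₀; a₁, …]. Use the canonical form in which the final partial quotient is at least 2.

[7; 1, 4, 2, 9]

813 = 7·104 + 85, so a_0 = 7
104 = 1·85 + 19, so a_1 = 1
85 = 4·19 + 9, so a_2 = 4
19 = 2·9 + 1, so a_3 = 2
9 = 9·1 + 0, so a_4 = 9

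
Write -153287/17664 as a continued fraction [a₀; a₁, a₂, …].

-153287 = -9·17664 + 5689, so a_0 = -9
17664 = 3·5689 + 597, so a_1 = 3
5689 = 9·597 + 316, so a_2 = 9
597 = 1·316 + 281, so a_3 = 1
316 = 1·281 + 35, so a_4 = 1
281 = 8·35 + 1, so a_5 = 8
35 = 35·1 + 0, so a_6 = 35

[-9; 3, 9, 1, 1, 8, 35]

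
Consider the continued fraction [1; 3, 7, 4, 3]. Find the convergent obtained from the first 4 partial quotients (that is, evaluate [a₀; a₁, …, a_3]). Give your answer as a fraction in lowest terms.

Start with 4.
7 + 1/(4/1) = 7 + 1/4 = 29/4
3 + 1/(29/4) = 3 + 4/29 = 91/29
1 + 1/(91/29) = 1 + 29/91 = 120/91

120/91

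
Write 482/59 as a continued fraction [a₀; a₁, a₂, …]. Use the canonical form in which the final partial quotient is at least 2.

[8; 5, 1, 9]

⌊482/59⌋ = 8, remainder 10
⌊59/10⌋ = 5, remainder 9
⌊10/9⌋ = 1, remainder 1
⌊9/1⌋ = 9, remainder 0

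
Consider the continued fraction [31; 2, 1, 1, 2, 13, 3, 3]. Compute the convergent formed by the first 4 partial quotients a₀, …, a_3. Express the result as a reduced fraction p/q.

157/5

Compute successive convergents:
a_0 = 31: 31/1
a_1 = 2: 63/2
a_2 = 1: 94/3
a_3 = 1: 157/5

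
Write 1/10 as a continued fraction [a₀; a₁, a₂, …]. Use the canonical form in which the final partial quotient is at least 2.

[0; 10]

1 ÷ 10 → quotient 0, remainder 1
10 ÷ 1 → quotient 10, remainder 0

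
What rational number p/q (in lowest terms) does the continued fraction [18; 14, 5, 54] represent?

69535/3848

Compute successive convergents:
a_0 = 18: 18/1
a_1 = 14: 253/14
a_2 = 5: 1283/71
a_3 = 54: 69535/3848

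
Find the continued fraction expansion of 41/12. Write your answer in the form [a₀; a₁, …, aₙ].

[3; 2, 2, 2]

⌊41/12⌋ = 3, remainder 5
⌊12/5⌋ = 2, remainder 2
⌊5/2⌋ = 2, remainder 1
⌊2/1⌋ = 2, remainder 0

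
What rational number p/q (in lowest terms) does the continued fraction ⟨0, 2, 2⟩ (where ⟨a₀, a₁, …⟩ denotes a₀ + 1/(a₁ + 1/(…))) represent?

Start with 2.
2 + 1/(2/1) = 2 + 1/2 = 5/2
0 + 1/(5/2) = 0 + 2/5 = 2/5

2/5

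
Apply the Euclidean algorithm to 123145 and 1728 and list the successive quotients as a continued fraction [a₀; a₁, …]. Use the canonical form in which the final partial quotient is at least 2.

Repeatedly divide and take the remainder:
123145 = 71·1728 + 457, so a_0 = 71
1728 = 3·457 + 357, so a_1 = 3
457 = 1·357 + 100, so a_2 = 1
357 = 3·100 + 57, so a_3 = 3
100 = 1·57 + 43, so a_4 = 1
57 = 1·43 + 14, so a_5 = 1
43 = 3·14 + 1, so a_6 = 3
14 = 14·1 + 0, so a_7 = 14

[71; 3, 1, 3, 1, 1, 3, 14]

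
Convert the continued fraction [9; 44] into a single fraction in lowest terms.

Compute successive convergents:
a_0 = 9: 9/1
a_1 = 44: 397/44

397/44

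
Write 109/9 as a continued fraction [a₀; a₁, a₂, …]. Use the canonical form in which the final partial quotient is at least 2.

109 ÷ 9 → quotient 12, remainder 1
9 ÷ 1 → quotient 9, remainder 0

[12; 9]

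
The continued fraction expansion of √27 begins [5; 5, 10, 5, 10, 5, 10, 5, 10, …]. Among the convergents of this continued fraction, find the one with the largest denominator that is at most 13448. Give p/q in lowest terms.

13775/2651

a_0 = 5: 5/1  (≤ bound)
a_1 = 5: 26/5  (≤ bound)
a_2 = 10: 265/51  (≤ bound)
a_3 = 5: 1351/260  (≤ bound)
a_4 = 10: 13775/2651  (≤ bound)
a_5 = 5: 70226/13515  (> 13448, stop)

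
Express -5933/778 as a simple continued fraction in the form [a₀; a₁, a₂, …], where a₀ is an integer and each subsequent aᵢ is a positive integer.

⌊-5933/778⌋ = -8, remainder 291
⌊778/291⌋ = 2, remainder 196
⌊291/196⌋ = 1, remainder 95
⌊196/95⌋ = 2, remainder 6
⌊95/6⌋ = 15, remainder 5
⌊6/5⌋ = 1, remainder 1
⌊5/1⌋ = 5, remainder 0

[-8; 2, 1, 2, 15, 1, 5]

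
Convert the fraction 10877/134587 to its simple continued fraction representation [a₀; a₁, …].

[0; 12, 2, 1, 2, 10, 3, 42]

⌊10877/134587⌋ = 0, remainder 10877
⌊134587/10877⌋ = 12, remainder 4063
⌊10877/4063⌋ = 2, remainder 2751
⌊4063/2751⌋ = 1, remainder 1312
⌊2751/1312⌋ = 2, remainder 127
⌊1312/127⌋ = 10, remainder 42
⌊127/42⌋ = 3, remainder 1
⌊42/1⌋ = 42, remainder 0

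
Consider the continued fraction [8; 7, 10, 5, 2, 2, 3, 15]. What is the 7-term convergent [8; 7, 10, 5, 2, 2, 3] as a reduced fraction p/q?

54145/6651

Compute successive convergents:
a_0 = 8: 8/1
a_1 = 7: 57/7
a_2 = 10: 578/71
a_3 = 5: 2947/362
a_4 = 2: 6472/795
a_5 = 2: 15891/1952
a_6 = 3: 54145/6651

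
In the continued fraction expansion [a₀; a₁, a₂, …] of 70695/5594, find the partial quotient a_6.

6

Apply division with remainder until the remainder is 0:
70695 ÷ 5594 → quotient 12, remainder 3567
5594 ÷ 3567 → quotient 1, remainder 2027
3567 ÷ 2027 → quotient 1, remainder 1540
2027 ÷ 1540 → quotient 1, remainder 487
1540 ÷ 487 → quotient 3, remainder 79
487 ÷ 79 → quotient 6, remainder 13
79 ÷ 13 → quotient 6, remainder 1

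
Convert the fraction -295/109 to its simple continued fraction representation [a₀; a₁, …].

⌊-295/109⌋ = -3, remainder 32
⌊109/32⌋ = 3, remainder 13
⌊32/13⌋ = 2, remainder 6
⌊13/6⌋ = 2, remainder 1
⌊6/1⌋ = 6, remainder 0

[-3; 3, 2, 2, 6]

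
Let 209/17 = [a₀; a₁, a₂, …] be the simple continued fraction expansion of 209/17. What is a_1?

3

Apply division with remainder until the remainder is 0:
209 = 12·17 + 5, so a_0 = 12
17 = 3·5 + 2, so a_1 = 3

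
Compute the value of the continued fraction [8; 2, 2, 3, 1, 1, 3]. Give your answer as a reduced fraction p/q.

a_0 = 8: 8/1
a_1 = 2: 17/2
a_2 = 2: 42/5
a_3 = 3: 143/17
a_4 = 1: 185/22
a_5 = 1: 328/39
a_6 = 3: 1169/139

1169/139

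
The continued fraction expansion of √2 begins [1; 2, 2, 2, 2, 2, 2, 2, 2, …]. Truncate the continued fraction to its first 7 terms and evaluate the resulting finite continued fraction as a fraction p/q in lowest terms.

239/169

Start with 2.
2 + 1/(2/1) = 2 + 1/2 = 5/2
2 + 1/(5/2) = 2 + 2/5 = 12/5
2 + 1/(12/5) = 2 + 5/12 = 29/12
2 + 1/(29/12) = 2 + 12/29 = 70/29
2 + 1/(70/29) = 2 + 29/70 = 169/70
1 + 1/(169/70) = 1 + 70/169 = 239/169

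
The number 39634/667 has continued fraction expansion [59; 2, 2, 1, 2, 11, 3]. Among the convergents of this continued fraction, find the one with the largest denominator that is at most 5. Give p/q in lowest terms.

297/5

List convergents until the denominator exceeds the bound:
a_0 = 59: 59/1  (≤ bound)
a_1 = 2: 119/2  (≤ bound)
a_2 = 2: 297/5  (≤ bound)
a_3 = 1: 416/7  (> 5, stop)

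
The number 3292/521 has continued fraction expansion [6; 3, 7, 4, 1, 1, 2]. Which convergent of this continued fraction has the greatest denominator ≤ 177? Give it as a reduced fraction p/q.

714/113

a_0 = 6: 6/1  (≤ bound)
a_1 = 3: 19/3  (≤ bound)
a_2 = 7: 139/22  (≤ bound)
a_3 = 4: 575/91  (≤ bound)
a_4 = 1: 714/113  (≤ bound)
a_5 = 1: 1289/204  (> 177, stop)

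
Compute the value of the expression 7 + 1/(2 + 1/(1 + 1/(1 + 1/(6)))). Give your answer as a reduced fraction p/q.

244/33

a_0 = 7: 7/1
a_1 = 2: 15/2
a_2 = 1: 22/3
a_3 = 1: 37/5
a_4 = 6: 244/33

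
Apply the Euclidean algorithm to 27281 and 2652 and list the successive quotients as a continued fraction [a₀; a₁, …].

27281 ÷ 2652 → quotient 10, remainder 761
2652 ÷ 761 → quotient 3, remainder 369
761 ÷ 369 → quotient 2, remainder 23
369 ÷ 23 → quotient 16, remainder 1
23 ÷ 1 → quotient 23, remainder 0

[10; 3, 2, 16, 23]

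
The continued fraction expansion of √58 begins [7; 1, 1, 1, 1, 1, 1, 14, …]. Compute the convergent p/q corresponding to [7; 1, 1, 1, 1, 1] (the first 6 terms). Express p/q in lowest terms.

61/8

Starting at the tail and folding back:
Start with 1.
1 + 1/(1/1) = 1 + 1/1 = 2/1
1 + 1/(2/1) = 1 + 1/2 = 3/2
1 + 1/(3/2) = 1 + 2/3 = 5/3
1 + 1/(5/3) = 1 + 3/5 = 8/5
7 + 1/(8/5) = 7 + 5/8 = 61/8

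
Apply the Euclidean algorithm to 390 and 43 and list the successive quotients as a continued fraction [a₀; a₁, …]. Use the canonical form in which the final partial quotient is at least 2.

[9; 14, 3]

390 ÷ 43 → quotient 9, remainder 3
43 ÷ 3 → quotient 14, remainder 1
3 ÷ 1 → quotient 3, remainder 0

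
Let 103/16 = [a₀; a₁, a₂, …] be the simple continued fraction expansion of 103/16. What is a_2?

3

Apply division with remainder until the remainder is 0:
⌊103/16⌋ = 6, remainder 7
⌊16/7⌋ = 2, remainder 2
⌊7/2⌋ = 3, remainder 1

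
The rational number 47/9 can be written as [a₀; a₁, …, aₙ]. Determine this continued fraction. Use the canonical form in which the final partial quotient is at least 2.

47 = 5·9 + 2, so a_0 = 5
9 = 4·2 + 1, so a_1 = 4
2 = 2·1 + 0, so a_2 = 2

[5; 4, 2]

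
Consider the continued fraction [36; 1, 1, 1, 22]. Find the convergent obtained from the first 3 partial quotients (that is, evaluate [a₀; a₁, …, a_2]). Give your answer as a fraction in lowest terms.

73/2

Start with 1.
1 + 1/(1/1) = 1 + 1/1 = 2/1
36 + 1/(2/1) = 36 + 1/2 = 73/2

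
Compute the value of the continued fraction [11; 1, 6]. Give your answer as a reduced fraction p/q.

83/7

Start with 6.
1 + 1/(6/1) = 1 + 1/6 = 7/6
11 + 1/(7/6) = 11 + 6/7 = 83/7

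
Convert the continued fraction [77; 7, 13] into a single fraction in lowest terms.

Start with 13.
7 + 1/(13/1) = 7 + 1/13 = 92/13
77 + 1/(92/13) = 77 + 13/92 = 7097/92

7097/92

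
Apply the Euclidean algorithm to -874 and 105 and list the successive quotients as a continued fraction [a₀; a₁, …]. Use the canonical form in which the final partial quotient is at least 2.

Apply division with remainder until the remainder is 0:
-874 ÷ 105 → quotient -9, remainder 71
105 ÷ 71 → quotient 1, remainder 34
71 ÷ 34 → quotient 2, remainder 3
34 ÷ 3 → quotient 11, remainder 1
3 ÷ 1 → quotient 3, remainder 0

[-9; 1, 2, 11, 3]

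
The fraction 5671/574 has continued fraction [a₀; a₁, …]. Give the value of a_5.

Apply division with remainder until the remainder is 0:
⌊5671/574⌋ = 9, remainder 505
⌊574/505⌋ = 1, remainder 69
⌊505/69⌋ = 7, remainder 22
⌊69/22⌋ = 3, remainder 3
⌊22/3⌋ = 7, remainder 1
⌊3/1⌋ = 3, remainder 0

3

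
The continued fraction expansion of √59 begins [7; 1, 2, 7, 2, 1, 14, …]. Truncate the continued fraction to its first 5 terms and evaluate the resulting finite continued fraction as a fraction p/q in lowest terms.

Starting at the tail and folding back:
Start with 2.
7 + 1/(2/1) = 7 + 1/2 = 15/2
2 + 1/(15/2) = 2 + 2/15 = 32/15
1 + 1/(32/15) = 1 + 15/32 = 47/32
7 + 1/(47/32) = 7 + 32/47 = 361/47

361/47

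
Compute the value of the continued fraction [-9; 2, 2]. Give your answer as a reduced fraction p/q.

Build up convergents one term at a time:
a_0 = -9: -9/1
a_1 = 2: -17/2
a_2 = 2: -43/5

-43/5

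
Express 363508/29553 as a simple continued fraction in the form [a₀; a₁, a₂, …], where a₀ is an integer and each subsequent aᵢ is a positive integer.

[12; 3, 3, 48, 6, 1, 3, 2]

363508 ÷ 29553 → quotient 12, remainder 8872
29553 ÷ 8872 → quotient 3, remainder 2937
8872 ÷ 2937 → quotient 3, remainder 61
2937 ÷ 61 → quotient 48, remainder 9
61 ÷ 9 → quotient 6, remainder 7
9 ÷ 7 → quotient 1, remainder 2
7 ÷ 2 → quotient 3, remainder 1
2 ÷ 1 → quotient 2, remainder 0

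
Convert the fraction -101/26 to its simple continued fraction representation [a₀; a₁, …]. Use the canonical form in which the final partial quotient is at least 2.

[-4; 8, 1, 2]

⌊-101/26⌋ = -4, remainder 3
⌊26/3⌋ = 8, remainder 2
⌊3/2⌋ = 1, remainder 1
⌊2/1⌋ = 2, remainder 0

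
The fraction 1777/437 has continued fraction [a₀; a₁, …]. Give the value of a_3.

2

Apply division with remainder until the remainder is 0:
1777 ÷ 437 → quotient 4, remainder 29
437 ÷ 29 → quotient 15, remainder 2
29 ÷ 2 → quotient 14, remainder 1
2 ÷ 1 → quotient 2, remainder 0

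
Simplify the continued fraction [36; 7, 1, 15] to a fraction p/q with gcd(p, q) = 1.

a_0 = 36: 36/1
a_1 = 7: 253/7
a_2 = 1: 289/8
a_3 = 15: 4588/127

4588/127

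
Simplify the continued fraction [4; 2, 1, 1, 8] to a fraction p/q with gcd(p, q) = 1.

Compute successive convergents:
a_0 = 4: 4/1
a_1 = 2: 9/2
a_2 = 1: 13/3
a_3 = 1: 22/5
a_4 = 8: 189/43

189/43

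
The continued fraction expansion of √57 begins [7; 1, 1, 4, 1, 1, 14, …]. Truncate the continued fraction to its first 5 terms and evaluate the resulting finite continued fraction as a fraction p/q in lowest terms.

Start with 1.
4 + 1/(1/1) = 4 + 1/1 = 5/1
1 + 1/(5/1) = 1 + 1/5 = 6/5
1 + 1/(6/5) = 1 + 5/6 = 11/6
7 + 1/(11/6) = 7 + 6/11 = 83/11

83/11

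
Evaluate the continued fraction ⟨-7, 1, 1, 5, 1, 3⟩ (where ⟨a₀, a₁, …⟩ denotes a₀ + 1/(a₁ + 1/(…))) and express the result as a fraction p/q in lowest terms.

-323/50

Use the convergent recurrence hₖ = aₖ·hₖ₋₁ + hₖ₋₂ (and likewise for the denominators kₖ):
a_0 = -7: -7/1
a_1 = 1: -6/1
a_2 = 1: -13/2
a_3 = 5: -71/11
a_4 = 1: -84/13
a_5 = 3: -323/50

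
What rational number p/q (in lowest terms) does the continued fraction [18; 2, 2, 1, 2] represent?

Use the convergent recurrence hₖ = aₖ·hₖ₋₁ + hₖ₋₂ (and likewise for the denominators kₖ):
a_0 = 18: 18/1
a_1 = 2: 37/2
a_2 = 2: 92/5
a_3 = 1: 129/7
a_4 = 2: 350/19

350/19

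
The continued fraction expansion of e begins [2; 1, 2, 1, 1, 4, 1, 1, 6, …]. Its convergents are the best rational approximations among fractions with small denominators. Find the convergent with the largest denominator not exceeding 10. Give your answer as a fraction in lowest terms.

List convergents until the denominator exceeds the bound:
a_0 = 2: 2/1  (≤ bound)
a_1 = 1: 3/1  (≤ bound)
a_2 = 2: 8/3  (≤ bound)
a_3 = 1: 11/4  (≤ bound)
a_4 = 1: 19/7  (≤ bound)
a_5 = 4: 87/32  (> 10, stop)

19/7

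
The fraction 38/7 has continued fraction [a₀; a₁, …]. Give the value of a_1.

2

Run the Euclidean algorithm, recording each quotient:
38 = 5·7 + 3, so a_0 = 5
7 = 2·3 + 1, so a_1 = 2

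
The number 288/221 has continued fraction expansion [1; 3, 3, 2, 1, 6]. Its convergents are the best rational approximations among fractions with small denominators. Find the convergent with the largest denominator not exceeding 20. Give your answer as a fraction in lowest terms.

13/10

List convergents until the denominator exceeds the bound:
a_0 = 1: 1/1  (≤ bound)
a_1 = 3: 4/3  (≤ bound)
a_2 = 3: 13/10  (≤ bound)
a_3 = 2: 30/23  (> 20, stop)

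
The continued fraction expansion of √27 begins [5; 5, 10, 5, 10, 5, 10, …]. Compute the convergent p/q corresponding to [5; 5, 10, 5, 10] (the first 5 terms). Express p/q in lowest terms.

13775/2651

Collapse the nested fraction from the inside out:
Start with 10.
5 + 1/(10/1) = 5 + 1/10 = 51/10
10 + 1/(51/10) = 10 + 10/51 = 520/51
5 + 1/(520/51) = 5 + 51/520 = 2651/520
5 + 1/(2651/520) = 5 + 520/2651 = 13775/2651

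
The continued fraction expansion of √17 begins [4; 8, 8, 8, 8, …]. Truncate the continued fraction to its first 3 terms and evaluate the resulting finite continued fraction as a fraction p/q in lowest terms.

268/65

a_0 = 4: 4/1
a_1 = 8: 33/8
a_2 = 8: 268/65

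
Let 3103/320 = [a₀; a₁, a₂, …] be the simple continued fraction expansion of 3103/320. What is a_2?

3103 = 9·320 + 223, so a_0 = 9
320 = 1·223 + 97, so a_1 = 1
223 = 2·97 + 29, so a_2 = 2

2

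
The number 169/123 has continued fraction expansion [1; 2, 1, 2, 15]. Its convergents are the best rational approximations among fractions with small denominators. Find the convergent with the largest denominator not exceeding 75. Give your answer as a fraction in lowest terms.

11/8

a_0 = 1: 1/1  (≤ bound)
a_1 = 2: 3/2  (≤ bound)
a_2 = 1: 4/3  (≤ bound)
a_3 = 2: 11/8  (≤ bound)
a_4 = 15: 169/123  (> 75, stop)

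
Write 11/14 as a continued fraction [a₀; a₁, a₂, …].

[0; 1, 3, 1, 2]

11 = 0·14 + 11, so a_0 = 0
14 = 1·11 + 3, so a_1 = 1
11 = 3·3 + 2, so a_2 = 3
3 = 1·2 + 1, so a_3 = 1
2 = 2·1 + 0, so a_4 = 2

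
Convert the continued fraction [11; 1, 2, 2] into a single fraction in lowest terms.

82/7

Use the convergent recurrence hₖ = aₖ·hₖ₋₁ + hₖ₋₂ (and likewise for the denominators kₖ):
a_0 = 11: 11/1
a_1 = 1: 12/1
a_2 = 2: 35/3
a_3 = 2: 82/7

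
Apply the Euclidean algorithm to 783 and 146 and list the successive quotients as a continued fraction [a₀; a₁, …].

Repeatedly divide and take the remainder:
783 ÷ 146 → quotient 5, remainder 53
146 ÷ 53 → quotient 2, remainder 40
53 ÷ 40 → quotient 1, remainder 13
40 ÷ 13 → quotient 3, remainder 1
13 ÷ 1 → quotient 13, remainder 0

[5; 2, 1, 3, 13]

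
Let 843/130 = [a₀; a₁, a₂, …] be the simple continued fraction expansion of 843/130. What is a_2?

843 = 6·130 + 63, so a_0 = 6
130 = 2·63 + 4, so a_1 = 2
63 = 15·4 + 3, so a_2 = 15

15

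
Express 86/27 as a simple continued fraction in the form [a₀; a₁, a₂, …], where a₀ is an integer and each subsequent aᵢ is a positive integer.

⌊86/27⌋ = 3, remainder 5
⌊27/5⌋ = 5, remainder 2
⌊5/2⌋ = 2, remainder 1
⌊2/1⌋ = 2, remainder 0

[3; 5, 2, 2]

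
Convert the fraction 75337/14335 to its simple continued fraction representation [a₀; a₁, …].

75337 ÷ 14335 → quotient 5, remainder 3662
14335 ÷ 3662 → quotient 3, remainder 3349
3662 ÷ 3349 → quotient 1, remainder 313
3349 ÷ 313 → quotient 10, remainder 219
313 ÷ 219 → quotient 1, remainder 94
219 ÷ 94 → quotient 2, remainder 31
94 ÷ 31 → quotient 3, remainder 1
31 ÷ 1 → quotient 31, remainder 0

[5; 3, 1, 10, 1, 2, 3, 31]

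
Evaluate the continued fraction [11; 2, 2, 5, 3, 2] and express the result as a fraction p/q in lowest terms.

2270/199

Use the convergent recurrence hₖ = aₖ·hₖ₋₁ + hₖ₋₂ (and likewise for the denominators kₖ):
a_0 = 11: 11/1
a_1 = 2: 23/2
a_2 = 2: 57/5
a_3 = 5: 308/27
a_4 = 3: 981/86
a_5 = 2: 2270/199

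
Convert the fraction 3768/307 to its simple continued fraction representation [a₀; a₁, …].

Run the Euclidean algorithm, recording each quotient:
⌊3768/307⌋ = 12, remainder 84
⌊307/84⌋ = 3, remainder 55
⌊84/55⌋ = 1, remainder 29
⌊55/29⌋ = 1, remainder 26
⌊29/26⌋ = 1, remainder 3
⌊26/3⌋ = 8, remainder 2
⌊3/2⌋ = 1, remainder 1
⌊2/1⌋ = 2, remainder 0

[12; 3, 1, 1, 1, 8, 1, 2]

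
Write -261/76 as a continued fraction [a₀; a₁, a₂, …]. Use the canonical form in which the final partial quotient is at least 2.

[-4; 1, 1, 3, 3, 3]

-261 = -4·76 + 43, so a_0 = -4
76 = 1·43 + 33, so a_1 = 1
43 = 1·33 + 10, so a_2 = 1
33 = 3·10 + 3, so a_3 = 3
10 = 3·3 + 1, so a_4 = 3
3 = 3·1 + 0, so a_5 = 3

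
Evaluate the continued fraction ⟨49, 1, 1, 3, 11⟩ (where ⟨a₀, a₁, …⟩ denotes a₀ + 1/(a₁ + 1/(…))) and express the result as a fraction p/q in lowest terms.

Start with 11.
3 + 1/(11/1) = 3 + 1/11 = 34/11
1 + 1/(34/11) = 1 + 11/34 = 45/34
1 + 1/(45/34) = 1 + 34/45 = 79/45
49 + 1/(79/45) = 49 + 45/79 = 3916/79

3916/79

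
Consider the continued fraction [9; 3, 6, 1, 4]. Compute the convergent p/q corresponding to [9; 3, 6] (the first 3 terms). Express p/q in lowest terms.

a_0 = 9: 9/1
a_1 = 3: 28/3
a_2 = 6: 177/19

177/19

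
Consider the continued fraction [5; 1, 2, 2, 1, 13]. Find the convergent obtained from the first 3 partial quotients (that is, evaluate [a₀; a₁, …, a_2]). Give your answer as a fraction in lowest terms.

Start with 2.
1 + 1/(2/1) = 1 + 1/2 = 3/2
5 + 1/(3/2) = 5 + 2/3 = 17/3

17/3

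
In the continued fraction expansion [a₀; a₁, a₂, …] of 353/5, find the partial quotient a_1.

Repeatedly divide and take the remainder:
353 ÷ 5 → quotient 70, remainder 3
5 ÷ 3 → quotient 1, remainder 2

1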